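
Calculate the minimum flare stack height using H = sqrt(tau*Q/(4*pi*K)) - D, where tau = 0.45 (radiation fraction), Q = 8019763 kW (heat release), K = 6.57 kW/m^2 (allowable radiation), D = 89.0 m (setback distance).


tau*Q/(4*pi*K) = 0.45 * 8019763 / (4 * pi * 6.57) = 43711.8
sqrt(43711.8) = 209.074
H = 209.074 - 89.0 = 120.1

120.1 m


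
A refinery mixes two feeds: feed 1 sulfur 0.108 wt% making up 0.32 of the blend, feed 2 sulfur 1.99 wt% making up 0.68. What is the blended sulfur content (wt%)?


Linear sulfur blending: S_blend = x1*S1 + x2*S2
Contribution 1: 0.32 * 0.108 = 0.03456 wt%
Contribution 2: 0.68 * 1.99 = 1.3532 wt%
S_blend = 0.03456 + 1.3532 = 1.38776

1.38776 wt%


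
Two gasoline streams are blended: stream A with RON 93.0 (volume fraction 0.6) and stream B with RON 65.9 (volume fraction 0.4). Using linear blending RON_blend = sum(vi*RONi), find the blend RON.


Linear blending: RON_blend = sum(vi * RONi)
Contribution 1: 0.6 * 93.0 = 55.8
Contribution 2: 0.4 * 65.9 = 26.36
RON_blend = 55.8 + 26.36 = 82.16

82.16


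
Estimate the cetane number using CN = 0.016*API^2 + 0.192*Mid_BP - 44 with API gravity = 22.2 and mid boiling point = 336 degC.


CN = 0.016 * 22.2^2 + 0.192 * 336 - 44
CN = 7.88544 + 64.512 - 44 = 28.39744

28.39744


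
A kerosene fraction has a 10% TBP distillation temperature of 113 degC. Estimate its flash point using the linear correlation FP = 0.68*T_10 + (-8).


FP = 0.68 * 113 + (-8) = 68.84

68.84 degC


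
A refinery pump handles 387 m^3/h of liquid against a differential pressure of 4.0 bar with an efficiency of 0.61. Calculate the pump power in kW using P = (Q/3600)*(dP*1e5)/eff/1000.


Q = 387 / 3600 = 0.1075 m^3/s
P = 0.1075 * (4.0 * 1e5) / 0.61 / 1000 = 70.49

70.49 kW


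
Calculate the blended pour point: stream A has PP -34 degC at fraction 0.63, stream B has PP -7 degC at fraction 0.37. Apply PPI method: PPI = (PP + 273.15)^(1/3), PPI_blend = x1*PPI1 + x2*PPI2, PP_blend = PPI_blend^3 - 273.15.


PPI_1 = (-34 + 273.15)^(1/3) = 6.20712
PPI_2 = (-7 + 273.15)^(1/3) = 6.432436
PPI_blend = 0.63 * 6.20712 + 0.37 * 6.432436 = 6.290487
PP_blend = 6.290487^3 - 273.15 = 248.916 - 273.15 = -24.23

-24.23 degC


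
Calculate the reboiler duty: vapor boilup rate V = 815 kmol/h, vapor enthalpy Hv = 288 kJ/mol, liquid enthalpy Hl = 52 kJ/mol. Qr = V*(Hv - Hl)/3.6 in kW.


Qr = 815 * (288 - 52) / 3.6 = 815 * 236 / 3.6 = 53430

53430 kW


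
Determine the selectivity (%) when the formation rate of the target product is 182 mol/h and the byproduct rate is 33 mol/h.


Selectivity = desired / (desired + undesired) * 100
Total products = 182 + 33 = 215 mol/h
S = 182 / 215 * 100
= 0.8465 * 100
= 84.65 %

84.65 %


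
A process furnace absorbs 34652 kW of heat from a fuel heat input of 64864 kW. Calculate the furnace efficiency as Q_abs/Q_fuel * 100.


Furnace efficiency = Q_absorbed / Q_fuel * 100
= 34652 / 64864 * 100 = 53.42

53.42 %


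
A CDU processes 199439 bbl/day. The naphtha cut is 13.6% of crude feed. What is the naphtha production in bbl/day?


Crude throughput = 199439 bbl/day
Fraction yield = 13.6%
yield = throughput * fraction / 100
yield = 199439 * 13.6 / 100 = 27123.704

27123.704 bbl/day


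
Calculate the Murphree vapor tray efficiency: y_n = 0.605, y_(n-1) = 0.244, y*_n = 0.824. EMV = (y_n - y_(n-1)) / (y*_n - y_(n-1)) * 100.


Murphree vapor efficiency: EMV = (y_n - y_(n-1)) / (y*_n - y_(n-1)) * 100
EMV = (0.605 - 0.244) / (0.824 - 0.244) * 100 = 0.361 / 0.58 * 100 = 62.24

62.24 %


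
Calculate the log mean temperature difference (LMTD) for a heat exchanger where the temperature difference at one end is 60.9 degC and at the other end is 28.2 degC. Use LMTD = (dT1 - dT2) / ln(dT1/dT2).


LMTD = (dT1 - dT2) / ln(dT1/dT2)
= (60.9 - 28.2) / ln(60.9 / 28.2) = 32.7 / 0.769911 = 42.47

42.47 degC


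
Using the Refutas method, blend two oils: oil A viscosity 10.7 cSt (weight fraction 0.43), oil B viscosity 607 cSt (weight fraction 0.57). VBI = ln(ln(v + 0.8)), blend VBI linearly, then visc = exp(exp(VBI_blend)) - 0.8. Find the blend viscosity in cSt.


Refutas method: VBN_i = 14.534*ln(ln(visc_i + 0.8)) + 10.975, blended linearly by mass fraction; since VBN is linear in VBI_i = ln(ln(visc_i + 0.8)) and the fractions sum to 1, blend VBI directly: visc = exp(exp(VBI_blend)) - 0.8
VBI_1 = ln(ln(10.7 + 0.8)) = 0.892959
VBI_2 = ln(ln(607 + 0.8)) = 1.85784
VBI_blend = 0.43 * 0.892959 + 0.57 * 1.85784 = 1.44294
visc_blend = exp(exp(1.44294)) - 0.8 = 68.13

68.13 cSt


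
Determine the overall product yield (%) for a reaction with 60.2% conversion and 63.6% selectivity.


Overall yield = conversion (%) * selectivity (%) / 100
Conversion = 60.2%, Selectivity = 63.6%
Y = 60.2 * 63.6 / 100
= 38.2872 %

38.2872 %


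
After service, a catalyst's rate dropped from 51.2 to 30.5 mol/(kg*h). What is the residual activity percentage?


Activity (%) = (rate_used / rate_fresh) * 100
rate_used = 30.5, rate_fresh = 51.2
= (30.5 / 51.2) * 100
= 0.5957 * 100 = 59.57

59.57 %


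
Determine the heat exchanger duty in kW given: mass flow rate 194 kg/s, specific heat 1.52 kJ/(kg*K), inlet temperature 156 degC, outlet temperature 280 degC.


Q = m_dot * cp * delta_T
delta_T = 280 - 156 = 124 K
Q = 194 * 1.52 * 124
= 294.88 * 124
= 36565.12 kW

36565.12 kW


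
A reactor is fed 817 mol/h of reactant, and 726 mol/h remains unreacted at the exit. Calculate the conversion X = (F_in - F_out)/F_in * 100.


X = (F_in - F_out) / F_in * 100
Moles reacted = 817 - 726 = 91
X = 91 / 817 * 100
= 0.1114 * 100
= 11.14 %

11.14 %


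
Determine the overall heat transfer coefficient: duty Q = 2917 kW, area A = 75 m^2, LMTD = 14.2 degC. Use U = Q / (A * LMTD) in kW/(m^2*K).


From Q = U*A*LMTD, U = Q / (A * LMTD)
U = 2917 / (75 * 14.2) = 2917 / 1065 = 2.739

2.739 kW/(m^2*K)


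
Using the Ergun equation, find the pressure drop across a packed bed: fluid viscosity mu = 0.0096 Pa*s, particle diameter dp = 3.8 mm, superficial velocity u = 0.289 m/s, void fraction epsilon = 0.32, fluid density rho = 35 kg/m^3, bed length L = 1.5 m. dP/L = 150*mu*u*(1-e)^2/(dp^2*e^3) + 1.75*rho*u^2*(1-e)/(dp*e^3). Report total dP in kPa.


dp = 3.8 mm = 0.0038 m
Viscous term = 150*0.0096*0.289*(1-0.32)^2 / (0.0038^2*0.32^3) = 406688
Inertial term = 1.75*35*0.289^2*(1-0.32) / (0.0038*0.32^3) = 27936.8
dP/L = 406688 + 27936.8 = 434625 Pa/m
dP = 434625 * 1.5 / 1000 = 651.9 kPa

651.9 kPa


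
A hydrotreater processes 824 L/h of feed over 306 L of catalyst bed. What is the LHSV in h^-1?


LHSV = volumetric feed rate / catalyst volume
= 824 L/h / 306 L
= 2.693 h^-1

2.693 h^-1


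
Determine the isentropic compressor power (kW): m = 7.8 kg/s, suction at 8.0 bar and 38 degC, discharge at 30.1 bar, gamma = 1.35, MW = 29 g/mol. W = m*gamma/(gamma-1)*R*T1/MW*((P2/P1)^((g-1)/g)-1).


Isentropic work: W = m*(gamma/(gamma-1))*(R*T1/MW)*((P2/P1)^((gamma-1)/gamma) - 1)
T1 = 38 + 273.15 = 311.15 K
Pressure ratio = 30.1 / 8.0 = 3.7625
Exponent = (1.35 - 1)/1.35 = 0.259259
(P2/P1)^exp - 1 = 3.7625^0.259259 - 1 = 0.40993
W = 7.8 * 1.35 / 0.35 * 8.314 * 311.15 / 29 * 0.40993 = 1100

1100 kW


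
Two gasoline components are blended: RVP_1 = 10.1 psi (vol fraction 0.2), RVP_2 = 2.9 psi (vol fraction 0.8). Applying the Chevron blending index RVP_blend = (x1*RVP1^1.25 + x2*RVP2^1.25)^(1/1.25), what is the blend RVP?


Chevron index: RVP_blend = (sum xi*RVPi^1.25)^(1/1.25)
RVP^1.25 terms: 0.2 * 10.1^1.25 + 0.8 * 2.9^1.25 = 6.62859
RVP_blend = 6.62859^(1/1.25) = 4.541

4.541 psi


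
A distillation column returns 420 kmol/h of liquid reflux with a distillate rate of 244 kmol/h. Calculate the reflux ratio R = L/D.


Reflux ratio definition: R = L / D (liquid returned / distillate withdrawn)
L = 420 kmol/h, D = 244 kmol/h
R = 420 / 244 = 1.721

1.721


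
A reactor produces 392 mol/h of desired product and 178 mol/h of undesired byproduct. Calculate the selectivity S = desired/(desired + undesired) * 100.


Selectivity = desired / (desired + undesired) * 100
Total products = 392 + 178 = 570 mol/h
S = 392 / 570 * 100
= 0.6877 * 100
= 68.77 %

68.77 %


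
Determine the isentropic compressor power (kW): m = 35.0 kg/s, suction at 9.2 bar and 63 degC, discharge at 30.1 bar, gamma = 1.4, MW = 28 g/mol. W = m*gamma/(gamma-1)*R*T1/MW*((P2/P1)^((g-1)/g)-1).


Isentropic work: W = m*(gamma/(gamma-1))*(R*T1/MW)*((P2/P1)^((gamma-1)/gamma) - 1)
T1 = 63 + 273.15 = 336.15 K
Pressure ratio = 30.1 / 9.2 = 3.27174
Exponent = (1.4 - 1)/1.4 = 0.285714
(P2/P1)^exp - 1 = 3.27174^0.285714 - 1 = 0.403071
W = 35.0 * 1.4 / 0.4 * 8.314 * 336.15 / 28 * 0.403071 = 4928

4928 kW


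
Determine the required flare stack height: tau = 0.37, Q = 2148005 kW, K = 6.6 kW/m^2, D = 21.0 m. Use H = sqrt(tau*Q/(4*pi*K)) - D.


tau*Q/(4*pi*K) = 0.37 * 2148005 / (4 * pi * 6.6) = 9582.6
sqrt(9582.6) = 97.8908
H = 97.8908 - 21.0 = 76.89

76.89 m


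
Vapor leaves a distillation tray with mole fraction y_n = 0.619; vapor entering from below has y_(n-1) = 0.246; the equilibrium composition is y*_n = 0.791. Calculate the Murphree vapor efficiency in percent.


Murphree vapor efficiency: EMV = (y_n - y_(n-1)) / (y*_n - y_(n-1)) * 100
EMV = (0.619 - 0.246) / (0.791 - 0.246) * 100 = 0.373 / 0.545 * 100 = 68.44

68.44 %


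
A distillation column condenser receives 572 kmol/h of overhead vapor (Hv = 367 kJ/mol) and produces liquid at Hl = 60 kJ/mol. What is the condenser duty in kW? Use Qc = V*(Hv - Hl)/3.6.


Qc = 572 * (367 - 60) / 3.6 = 572 * 307 / 3.6 = 48780

48780 kW


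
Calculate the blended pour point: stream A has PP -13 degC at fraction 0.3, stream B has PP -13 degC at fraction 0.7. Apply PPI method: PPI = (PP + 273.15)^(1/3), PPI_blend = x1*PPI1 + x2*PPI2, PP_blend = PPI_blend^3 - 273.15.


PPI_1 = (-13 + 273.15)^(1/3) = 6.383731
PPI_2 = (-13 + 273.15)^(1/3) = 6.383731
PPI_blend = 0.3 * 6.383731 + 0.7 * 6.383731 = 6.383731
PP_blend = 6.383731^3 - 273.15 = 260.1499 - 273.15 = -13

-13 degC


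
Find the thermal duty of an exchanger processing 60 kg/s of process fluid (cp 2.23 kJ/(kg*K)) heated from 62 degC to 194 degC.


Q = m_dot * cp * delta_T
delta_T = 194 - 62 = 132 K
Q = 60 * 2.23 * 132
= 133.8 * 132
= 17661.6 kW

17661.6 kW


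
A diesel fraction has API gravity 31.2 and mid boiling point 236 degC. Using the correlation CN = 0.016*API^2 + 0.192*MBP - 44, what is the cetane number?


CN = 0.016 * 31.2^2 + 0.192 * 236 - 44
CN = 15.57504 + 45.312 - 44 = 16.88704

16.88704


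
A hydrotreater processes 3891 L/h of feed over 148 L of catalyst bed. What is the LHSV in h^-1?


LHSV = volumetric feed rate / catalyst volume
= 3891 L/h / 148 L
= 26.29 h^-1

26.29 h^-1


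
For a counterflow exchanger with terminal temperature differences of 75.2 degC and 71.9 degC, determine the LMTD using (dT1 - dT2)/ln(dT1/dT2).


LMTD = (dT1 - dT2) / ln(dT1/dT2)
= (75.2 - 71.9) / ln(75.2 / 71.9) = 3.3 / 0.044875 = 73.54

73.54 degC


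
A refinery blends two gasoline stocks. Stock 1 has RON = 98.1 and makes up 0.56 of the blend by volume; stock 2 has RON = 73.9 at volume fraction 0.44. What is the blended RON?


Linear blending: RON_blend = sum(vi * RONi)
Contribution 1: 0.56 * 98.1 = 54.936
Contribution 2: 0.44 * 73.9 = 32.516
RON_blend = 54.936 + 32.516 = 87.452

87.452


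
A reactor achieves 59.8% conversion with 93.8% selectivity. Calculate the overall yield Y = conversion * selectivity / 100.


Overall yield = conversion (%) * selectivity (%) / 100
Conversion = 59.8%, Selectivity = 93.8%
Y = 59.8 * 93.8 / 100
= 56.0924 %

56.0924 %


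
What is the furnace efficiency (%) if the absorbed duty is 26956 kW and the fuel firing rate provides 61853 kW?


Furnace efficiency = Q_absorbed / Q_fuel * 100
= 26956 / 61853 * 100 = 43.58

43.58 %


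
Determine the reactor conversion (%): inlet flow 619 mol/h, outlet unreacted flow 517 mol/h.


X = (F_in - F_out) / F_in * 100
Moles reacted = 619 - 517 = 102
X = 102 / 619 * 100
= 0.1648 * 100
= 16.48 %

16.48 %


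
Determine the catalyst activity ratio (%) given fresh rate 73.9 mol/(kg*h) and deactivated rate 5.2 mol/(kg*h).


Activity (%) = (rate_used / rate_fresh) * 100
rate_used = 5.2, rate_fresh = 73.9
= (5.2 / 73.9) * 100
= 0.07037 * 100 = 7.037

7.037 %


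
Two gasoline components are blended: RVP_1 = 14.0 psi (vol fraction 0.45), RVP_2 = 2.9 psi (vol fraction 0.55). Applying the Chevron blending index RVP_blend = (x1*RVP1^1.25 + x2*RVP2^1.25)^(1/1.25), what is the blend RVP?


Chevron index: RVP_blend = (sum xi*RVPi^1.25)^(1/1.25)
RVP^1.25 terms: 0.45 * 14.0^1.25 + 0.55 * 2.9^1.25 = 14.2677
RVP_blend = 14.2677^(1/1.25) = 8.385

8.385 psi


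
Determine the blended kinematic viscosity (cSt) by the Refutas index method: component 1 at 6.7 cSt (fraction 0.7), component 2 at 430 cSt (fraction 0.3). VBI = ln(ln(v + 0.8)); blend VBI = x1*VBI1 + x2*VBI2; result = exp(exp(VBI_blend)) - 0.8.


Refutas method: VBN_i = 14.534*ln(ln(visc_i + 0.8)) + 10.975, blended linearly by mass fraction; since VBN is linear in VBI_i = ln(ln(visc_i + 0.8)) and the fractions sum to 1, blend VBI directly: visc = exp(exp(VBI_blend)) - 0.8
VBI_1 = ln(ln(6.7 + 0.8)) = 0.700571
VBI_2 = ln(ln(430 + 0.8)) = 1.80264
VBI_blend = 0.7 * 0.700571 + 0.3 * 1.80264 = 1.03119
visc_blend = exp(exp(1.03119)) - 0.8 = 15.72

15.72 cSt


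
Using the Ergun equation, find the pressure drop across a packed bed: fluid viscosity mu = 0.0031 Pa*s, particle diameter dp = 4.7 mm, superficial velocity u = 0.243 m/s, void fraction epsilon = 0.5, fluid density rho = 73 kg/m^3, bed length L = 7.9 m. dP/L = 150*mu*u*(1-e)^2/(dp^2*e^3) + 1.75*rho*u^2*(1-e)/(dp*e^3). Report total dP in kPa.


dp = 4.7 mm = 0.0047 m
Viscous term = 150*0.0031*0.243*(1-0.5)^2 / (0.0047^2*0.5^3) = 10230.4
Inertial term = 1.75*73*0.243^2*(1-0.5) / (0.0047*0.5^3) = 6420.01
dP/L = 10230.4 + 6420.01 = 16650.4 Pa/m
dP = 16650.4 * 7.9 / 1000 = 131.5 kPa

131.5 kPa


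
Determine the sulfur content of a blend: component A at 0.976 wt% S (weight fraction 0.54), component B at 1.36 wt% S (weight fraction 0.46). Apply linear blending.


Linear sulfur blending: S_blend = x1*S1 + x2*S2
Contribution 1: 0.54 * 0.976 = 0.52704 wt%
Contribution 2: 0.46 * 1.36 = 0.6256 wt%
S_blend = 0.52704 + 0.6256 = 1.15264

1.15264 wt%


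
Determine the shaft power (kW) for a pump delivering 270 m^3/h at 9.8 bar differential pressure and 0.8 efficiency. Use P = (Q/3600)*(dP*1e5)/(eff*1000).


Q = 270 / 3600 = 0.075 m^3/s
P = 0.075 * (9.8 * 1e5) / 0.8 / 1000 = 91.88

91.88 kW


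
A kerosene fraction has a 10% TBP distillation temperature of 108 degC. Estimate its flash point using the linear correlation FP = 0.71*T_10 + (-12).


FP = 0.71 * 108 + (-12) = 64.68

64.68 degC


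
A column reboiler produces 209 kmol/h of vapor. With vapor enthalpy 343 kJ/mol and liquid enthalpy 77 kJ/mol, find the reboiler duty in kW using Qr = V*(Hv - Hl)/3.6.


Qr = 209 * (343 - 77) / 3.6 = 209 * 266 / 3.6 = 15440

15440 kW


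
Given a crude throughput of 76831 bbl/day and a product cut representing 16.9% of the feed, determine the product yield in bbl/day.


Crude throughput = 76831 bbl/day
Fraction yield = 16.9%
yield = throughput * fraction / 100
yield = 76831 * 16.9 / 100 = 12984.439

12984.439 bbl/day


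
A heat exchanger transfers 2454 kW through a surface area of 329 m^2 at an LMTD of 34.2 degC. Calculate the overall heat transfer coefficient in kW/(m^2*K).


From Q = U*A*LMTD, U = Q / (A * LMTD)
U = 2454 / (329 * 34.2) = 2454 / 11251.8 = 0.2181

0.2181 kW/(m^2*K)


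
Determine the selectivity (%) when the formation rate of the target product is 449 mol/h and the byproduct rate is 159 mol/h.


Selectivity = desired / (desired + undesired) * 100
Total products = 449 + 159 = 608 mol/h
S = 449 / 608 * 100
= 0.7385 * 100
= 73.85 %

73.85 %


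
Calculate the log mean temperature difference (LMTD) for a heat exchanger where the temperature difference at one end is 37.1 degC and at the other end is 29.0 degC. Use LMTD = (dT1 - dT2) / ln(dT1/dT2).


LMTD = (dT1 - dT2) / ln(dT1/dT2)
= (37.1 - 29.0) / ln(37.1 / 29.0) = 8.1 / 0.246321 = 32.88

32.88 degC


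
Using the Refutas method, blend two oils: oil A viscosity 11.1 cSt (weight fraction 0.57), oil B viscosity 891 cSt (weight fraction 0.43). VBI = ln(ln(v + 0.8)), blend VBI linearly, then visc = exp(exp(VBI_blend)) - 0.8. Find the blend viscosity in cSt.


Refutas method: VBN_i = 14.534*ln(ln(visc_i + 0.8)) + 10.975, blended linearly by mass fraction; since VBN is linear in VBI_i = ln(ln(visc_i + 0.8)) and the fractions sum to 1, blend VBI directly: visc = exp(exp(VBI_blend)) - 0.8
VBI_1 = ln(ln(11.1 + 0.8)) = 0.906862
VBI_2 = ln(ln(891 + 0.8)) = 1.91593
VBI_blend = 0.57 * 0.906862 + 0.43 * 1.91593 = 1.34076
visc_blend = exp(exp(1.34076)) - 0.8 = 44.89

44.89 cSt


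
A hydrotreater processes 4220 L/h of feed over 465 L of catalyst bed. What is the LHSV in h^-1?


LHSV = volumetric feed rate / catalyst volume
= 4220 L/h / 465 L
= 9.075 h^-1

9.075 h^-1


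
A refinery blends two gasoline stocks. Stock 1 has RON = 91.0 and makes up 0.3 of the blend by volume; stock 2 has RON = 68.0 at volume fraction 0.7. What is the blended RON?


Linear blending: RON_blend = sum(vi * RONi)
Contribution 1: 0.3 * 91.0 = 27.3
Contribution 2: 0.7 * 68.0 = 47.6
RON_blend = 27.3 + 47.6 = 74.9

74.9


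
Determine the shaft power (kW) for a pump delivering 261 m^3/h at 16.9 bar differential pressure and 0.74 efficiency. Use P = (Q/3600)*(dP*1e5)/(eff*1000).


Q = 261 / 3600 = 0.0725 m^3/s
P = 0.0725 * (16.9 * 1e5) / 0.74 / 1000 = 165.6

165.6 kW


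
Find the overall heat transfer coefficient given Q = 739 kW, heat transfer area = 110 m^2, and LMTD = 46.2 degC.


From Q = U*A*LMTD, U = Q / (A * LMTD)
U = 739 / (110 * 46.2) = 739 / 5082 = 0.1454

0.1454 kW/(m^2*K)


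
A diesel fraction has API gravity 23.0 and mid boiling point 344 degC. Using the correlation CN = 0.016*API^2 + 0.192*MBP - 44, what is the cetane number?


CN = 0.016 * 23.0^2 + 0.192 * 344 - 44
CN = 8.464 + 66.048 - 44 = 30.512

30.512


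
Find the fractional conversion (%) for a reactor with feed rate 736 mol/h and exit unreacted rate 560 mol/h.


X = (F_in - F_out) / F_in * 100
Moles reacted = 736 - 560 = 176
X = 176 / 736 * 100
= 0.2391 * 100
= 23.91 %

23.91 %


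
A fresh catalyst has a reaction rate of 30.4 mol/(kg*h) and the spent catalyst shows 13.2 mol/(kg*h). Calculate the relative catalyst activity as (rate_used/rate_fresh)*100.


Activity (%) = (rate_used / rate_fresh) * 100
rate_used = 13.2, rate_fresh = 30.4
= (13.2 / 30.4) * 100
= 0.4342 * 100 = 43.42

43.42 %


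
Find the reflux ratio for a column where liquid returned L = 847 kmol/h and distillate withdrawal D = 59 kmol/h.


Reflux ratio definition: R = L / D (liquid returned / distillate withdrawn)
L = 847 kmol/h, D = 59 kmol/h
R = 847 / 59 = 14.36

14.36


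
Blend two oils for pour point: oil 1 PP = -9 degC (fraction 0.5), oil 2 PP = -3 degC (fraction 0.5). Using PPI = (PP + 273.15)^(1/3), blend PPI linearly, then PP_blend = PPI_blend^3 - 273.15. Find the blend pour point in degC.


PPI_1 = (-9 + 273.15)^(1/3) = 6.416283
PPI_2 = (-3 + 273.15)^(1/3) = 6.464501
PPI_blend = 0.5 * 6.416283 + 0.5 * 6.464501 = 6.440392
PP_blend = 6.440392^3 - 273.15 = 267.1388 - 273.15 = -6.01

-6.01 degC


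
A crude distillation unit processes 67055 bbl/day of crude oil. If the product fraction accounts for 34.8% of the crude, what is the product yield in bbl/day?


Crude throughput = 67055 bbl/day
Fraction yield = 34.8%
yield = throughput * fraction / 100
yield = 67055 * 34.8 / 100 = 23335.14

23335.14 bbl/day


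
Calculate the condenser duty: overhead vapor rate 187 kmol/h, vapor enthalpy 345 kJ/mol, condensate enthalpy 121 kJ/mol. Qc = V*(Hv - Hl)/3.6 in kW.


Qc = 187 * (345 - 121) / 3.6 = 187 * 224 / 3.6 = 11640

11640 kW


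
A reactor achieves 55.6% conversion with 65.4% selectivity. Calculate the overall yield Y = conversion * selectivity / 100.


Overall yield = conversion (%) * selectivity (%) / 100
Conversion = 55.6%, Selectivity = 65.4%
Y = 55.6 * 65.4 / 100
= 36.3624 %

36.3624 %


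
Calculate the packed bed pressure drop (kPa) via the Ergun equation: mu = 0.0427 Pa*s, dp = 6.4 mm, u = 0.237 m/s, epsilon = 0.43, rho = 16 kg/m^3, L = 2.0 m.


dp = 6.4 mm = 0.0064 m
Viscous term = 150*0.0427*0.237*(1-0.43)^2 / (0.0064^2*0.43^3) = 151444
Inertial term = 1.75*16*0.237^2*(1-0.43) / (0.0064*0.43^3) = 1761.75
dP/L = 151444 + 1761.75 = 153206 Pa/m
dP = 153206 * 2.0 / 1000 = 306.4 kPa

306.4 kPa


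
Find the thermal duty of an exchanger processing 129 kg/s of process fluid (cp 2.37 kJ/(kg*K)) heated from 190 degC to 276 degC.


Q = m_dot * cp * delta_T
delta_T = 276 - 190 = 86 K
Q = 129 * 2.37 * 86
= 305.73 * 86
= 26292.78 kW

26292.78 kW


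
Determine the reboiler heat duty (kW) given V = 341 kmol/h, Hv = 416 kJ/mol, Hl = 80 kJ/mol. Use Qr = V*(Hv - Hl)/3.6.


Qr = 341 * (416 - 80) / 3.6 = 341 * 336 / 3.6 = 31830

31830 kW


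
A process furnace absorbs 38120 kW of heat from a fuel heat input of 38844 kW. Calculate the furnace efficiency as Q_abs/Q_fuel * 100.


Furnace efficiency = Q_absorbed / Q_fuel * 100
= 38120 / 38844 * 100 = 98.14

98.14 %


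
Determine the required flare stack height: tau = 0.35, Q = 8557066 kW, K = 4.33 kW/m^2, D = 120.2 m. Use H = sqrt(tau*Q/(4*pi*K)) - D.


tau*Q/(4*pi*K) = 0.35 * 8557066 / (4 * pi * 4.33) = 55042.1
sqrt(55042.1) = 234.611
H = 234.611 - 120.2 = 114.4

114.4 m


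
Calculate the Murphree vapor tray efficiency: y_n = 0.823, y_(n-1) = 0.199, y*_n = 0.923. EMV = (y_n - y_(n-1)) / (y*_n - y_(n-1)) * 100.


Murphree vapor efficiency: EMV = (y_n - y_(n-1)) / (y*_n - y_(n-1)) * 100
EMV = (0.823 - 0.199) / (0.923 - 0.199) * 100 = 0.624 / 0.724 * 100 = 86.19

86.19 %


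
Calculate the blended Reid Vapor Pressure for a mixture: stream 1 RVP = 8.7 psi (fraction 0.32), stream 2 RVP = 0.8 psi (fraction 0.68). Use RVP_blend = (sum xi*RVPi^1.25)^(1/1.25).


Chevron index: RVP_blend = (sum xi*RVPi^1.25)^(1/1.25)
RVP^1.25 terms: 0.32 * 8.7^1.25 + 0.68 * 0.8^1.25 = 5.29582
RVP_blend = 5.29582^(1/1.25) = 3.794

3.794 psi


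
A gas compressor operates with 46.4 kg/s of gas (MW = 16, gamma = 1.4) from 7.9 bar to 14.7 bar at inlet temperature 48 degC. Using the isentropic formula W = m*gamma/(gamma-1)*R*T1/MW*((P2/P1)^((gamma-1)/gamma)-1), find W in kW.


Isentropic work: W = m*(gamma/(gamma-1))*(R*T1/MW)*((P2/P1)^((gamma-1)/gamma) - 1)
T1 = 48 + 273.15 = 321.15 K
Pressure ratio = 14.7 / 7.9 = 1.86076
Exponent = (1.4 - 1)/1.4 = 0.285714
(P2/P1)^exp - 1 = 1.86076^0.285714 - 1 = 0.194137
W = 46.4 * 1.4 / 0.4 * 8.314 * 321.15 / 16 * 0.194137 = 5261

5261 kW


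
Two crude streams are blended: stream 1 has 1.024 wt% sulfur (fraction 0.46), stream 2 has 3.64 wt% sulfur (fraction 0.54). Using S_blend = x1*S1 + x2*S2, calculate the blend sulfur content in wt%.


Linear sulfur blending: S_blend = x1*S1 + x2*S2
Contribution 1: 0.46 * 1.024 = 0.47104 wt%
Contribution 2: 0.54 * 3.64 = 1.9656 wt%
S_blend = 0.47104 + 1.9656 = 2.43664

2.43664 wt%


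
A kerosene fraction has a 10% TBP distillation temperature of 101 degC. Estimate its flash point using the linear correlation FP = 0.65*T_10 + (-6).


FP = 0.65 * 101 + (-6) = 59.65

59.65 degC


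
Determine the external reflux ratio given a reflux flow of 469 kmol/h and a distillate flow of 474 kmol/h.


Reflux ratio definition: R = L / D (liquid returned / distillate withdrawn)
L = 469 kmol/h, D = 474 kmol/h
R = 469 / 474 = 0.9895

0.9895


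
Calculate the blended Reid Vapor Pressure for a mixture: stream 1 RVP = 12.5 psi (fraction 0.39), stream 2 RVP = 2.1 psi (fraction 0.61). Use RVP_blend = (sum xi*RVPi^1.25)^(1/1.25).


Chevron index: RVP_blend = (sum xi*RVPi^1.25)^(1/1.25)
RVP^1.25 terms: 0.39 * 12.5^1.25 + 0.61 * 2.1^1.25 = 10.7085
RVP_blend = 10.7085^(1/1.25) = 6.665

6.665 psi


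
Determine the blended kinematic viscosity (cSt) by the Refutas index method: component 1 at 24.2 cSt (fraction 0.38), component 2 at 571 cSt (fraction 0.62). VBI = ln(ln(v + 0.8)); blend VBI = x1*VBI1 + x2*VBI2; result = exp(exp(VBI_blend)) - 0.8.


Refutas method: VBN_i = 14.534*ln(ln(visc_i + 0.8)) + 10.975, blended linearly by mass fraction; since VBN is linear in VBI_i = ln(ln(visc_i + 0.8)) and the fractions sum to 1, blend VBI directly: visc = exp(exp(VBI_blend)) - 0.8
VBI_1 = ln(ln(24.2 + 0.8)) = 1.16903
VBI_2 = ln(ln(571 + 0.8)) = 1.84826
VBI_blend = 0.38 * 1.16903 + 0.62 * 1.84826 = 1.59015
visc_blend = exp(exp(1.59015)) - 0.8 = 134.1

134.1 cSt


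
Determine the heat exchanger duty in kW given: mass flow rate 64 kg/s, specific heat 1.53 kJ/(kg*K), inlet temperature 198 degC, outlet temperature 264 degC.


Q = m_dot * cp * delta_T
delta_T = 264 - 198 = 66 K
Q = 64 * 1.53 * 66
= 97.92 * 66
= 6462.72 kW

6462.72 kW


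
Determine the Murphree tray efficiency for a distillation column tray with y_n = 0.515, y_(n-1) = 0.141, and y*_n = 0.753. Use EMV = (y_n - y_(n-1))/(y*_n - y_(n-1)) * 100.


Murphree vapor efficiency: EMV = (y_n - y_(n-1)) / (y*_n - y_(n-1)) * 100
EMV = (0.515 - 0.141) / (0.753 - 0.141) * 100 = 0.374 / 0.612 * 100 = 61.11

61.11 %


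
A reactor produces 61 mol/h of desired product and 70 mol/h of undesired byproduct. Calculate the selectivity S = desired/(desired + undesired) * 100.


Selectivity = desired / (desired + undesired) * 100
Total products = 61 + 70 = 131 mol/h
S = 61 / 131 * 100
= 0.4656 * 100
= 46.56 %

46.56 %


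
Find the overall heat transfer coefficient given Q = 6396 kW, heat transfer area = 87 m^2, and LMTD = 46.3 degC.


From Q = U*A*LMTD, U = Q / (A * LMTD)
U = 6396 / (87 * 46.3) = 6396 / 4028.1 = 1.588

1.588 kW/(m^2*K)


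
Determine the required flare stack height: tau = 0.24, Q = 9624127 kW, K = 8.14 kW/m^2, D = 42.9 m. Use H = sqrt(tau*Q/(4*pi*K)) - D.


tau*Q/(4*pi*K) = 0.24 * 9624127 / (4 * pi * 8.14) = 22580.7
sqrt(22580.7) = 150.269
H = 150.269 - 42.9 = 107.4

107.4 m


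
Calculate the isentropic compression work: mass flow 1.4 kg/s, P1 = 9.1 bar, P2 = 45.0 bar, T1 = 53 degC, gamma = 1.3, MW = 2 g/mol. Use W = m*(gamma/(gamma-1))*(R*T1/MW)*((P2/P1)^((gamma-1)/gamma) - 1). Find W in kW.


Isentropic work: W = m*(gamma/(gamma-1))*(R*T1/MW)*((P2/P1)^((gamma-1)/gamma) - 1)
T1 = 53 + 273.15 = 326.15 K
Pressure ratio = 45.0 / 9.1 = 4.94505
Exponent = (1.3 - 1)/1.3 = 0.230769
(P2/P1)^exp - 1 = 4.94505^0.230769 - 1 = 0.446083
W = 1.4 * 1.3 / 0.3 * 8.314 * 326.15 / 2 * 0.446083 = 3669

3669 kW


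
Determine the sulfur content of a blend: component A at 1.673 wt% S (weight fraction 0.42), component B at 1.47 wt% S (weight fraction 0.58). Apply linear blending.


Linear sulfur blending: S_blend = x1*S1 + x2*S2
Contribution 1: 0.42 * 1.673 = 0.70266 wt%
Contribution 2: 0.58 * 1.47 = 0.8526 wt%
S_blend = 0.70266 + 0.8526 = 1.55526

1.55526 wt%


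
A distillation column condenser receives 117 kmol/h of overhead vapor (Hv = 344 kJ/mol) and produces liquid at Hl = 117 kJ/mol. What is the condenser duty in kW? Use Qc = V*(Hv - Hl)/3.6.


Qc = 117 * (344 - 117) / 3.6 = 117 * 227 / 3.6 = 7378

7378 kW


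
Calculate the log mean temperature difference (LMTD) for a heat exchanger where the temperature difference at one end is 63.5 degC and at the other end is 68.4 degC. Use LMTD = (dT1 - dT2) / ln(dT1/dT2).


LMTD = (dT1 - dT2) / ln(dT1/dT2)
= (63.5 - 68.4) / ln(63.5 / 68.4) = -4.9 / -0.0743329 = 65.92

65.92 degC


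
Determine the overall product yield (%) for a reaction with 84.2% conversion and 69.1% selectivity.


Overall yield = conversion (%) * selectivity (%) / 100
Conversion = 84.2%, Selectivity = 69.1%
Y = 84.2 * 69.1 / 100
= 58.1822 %

58.1822 %


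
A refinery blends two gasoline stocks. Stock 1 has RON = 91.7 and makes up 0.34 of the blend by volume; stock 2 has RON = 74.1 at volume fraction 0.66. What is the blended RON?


Linear blending: RON_blend = sum(vi * RONi)
Contribution 1: 0.34 * 91.7 = 31.178
Contribution 2: 0.66 * 74.1 = 48.906
RON_blend = 31.178 + 48.906 = 80.084

80.084


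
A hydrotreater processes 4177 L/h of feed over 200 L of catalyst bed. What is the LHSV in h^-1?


LHSV = volumetric feed rate / catalyst volume
= 4177 L/h / 200 L
= 20.89 h^-1

20.89 h^-1


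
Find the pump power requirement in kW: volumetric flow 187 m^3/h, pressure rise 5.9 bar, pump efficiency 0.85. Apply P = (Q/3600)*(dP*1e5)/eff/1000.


Q = 187 / 3600 = 0.0519444 m^3/s
P = 0.0519444 * (5.9 * 1e5) / 0.85 / 1000 = 36.06

36.06 kW


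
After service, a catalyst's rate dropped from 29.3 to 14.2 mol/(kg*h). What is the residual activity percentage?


Activity (%) = (rate_used / rate_fresh) * 100
rate_used = 14.2, rate_fresh = 29.3
= (14.2 / 29.3) * 100
= 0.4846 * 100 = 48.46

48.46 %


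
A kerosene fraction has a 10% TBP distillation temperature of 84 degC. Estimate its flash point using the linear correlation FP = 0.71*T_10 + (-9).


FP = 0.71 * 84 + (-9) = 50.64

50.64 degC


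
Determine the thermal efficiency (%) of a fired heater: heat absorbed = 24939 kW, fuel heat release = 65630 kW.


Furnace efficiency = Q_absorbed / Q_fuel * 100
= 24939 / 65630 * 100 = 38.00

38.00 %


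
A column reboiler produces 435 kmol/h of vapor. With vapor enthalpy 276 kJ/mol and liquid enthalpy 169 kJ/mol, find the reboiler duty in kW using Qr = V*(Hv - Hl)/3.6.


Qr = 435 * (276 - 169) / 3.6 = 435 * 107 / 3.6 = 12930

12930 kW


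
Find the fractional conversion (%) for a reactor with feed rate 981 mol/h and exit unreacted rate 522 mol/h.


X = (F_in - F_out) / F_in * 100
Moles reacted = 981 - 522 = 459
X = 459 / 981 * 100
= 0.4679 * 100
= 46.79 %

46.79 %


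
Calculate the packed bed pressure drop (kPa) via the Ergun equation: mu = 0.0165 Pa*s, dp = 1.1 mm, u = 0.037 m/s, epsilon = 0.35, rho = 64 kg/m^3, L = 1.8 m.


dp = 1.1 mm = 0.0011 m
Viscous term = 150*0.0165*0.037*(1-0.35)^2 / (0.0011^2*0.35^3) = 745786
Inertial term = 1.75*64*0.037^2*(1-0.35) / (0.0011*0.35^3) = 2113.19
dP/L = 745786 + 2113.19 = 747899 Pa/m
dP = 747899 * 1.8 / 1000 = 1346 kPa

1346 kPa


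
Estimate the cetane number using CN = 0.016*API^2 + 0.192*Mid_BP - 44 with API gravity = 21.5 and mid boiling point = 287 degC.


CN = 0.016 * 21.5^2 + 0.192 * 287 - 44
CN = 7.396 + 55.104 - 44 = 18.5

18.5


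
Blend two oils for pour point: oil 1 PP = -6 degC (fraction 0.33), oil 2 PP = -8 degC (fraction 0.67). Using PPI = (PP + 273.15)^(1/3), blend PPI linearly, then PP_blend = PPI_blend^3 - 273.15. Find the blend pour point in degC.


PPI_1 = (-6 + 273.15)^(1/3) = 6.440482
PPI_2 = (-8 + 273.15)^(1/3) = 6.42437
PPI_blend = 0.33 * 6.440482 + 0.67 * 6.42437 = 6.429687
PP_blend = 6.429687^3 - 273.15 = 265.8089 - 273.15 = -7.34

-7.34 degC


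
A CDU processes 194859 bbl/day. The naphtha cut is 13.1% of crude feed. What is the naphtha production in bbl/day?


Crude throughput = 194859 bbl/day
Fraction yield = 13.1%
yield = throughput * fraction / 100
yield = 194859 * 13.1 / 100 = 25526.529

25526.529 bbl/day


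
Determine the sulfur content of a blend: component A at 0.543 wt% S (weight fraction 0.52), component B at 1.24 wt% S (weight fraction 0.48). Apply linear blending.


Linear sulfur blending: S_blend = x1*S1 + x2*S2
Contribution 1: 0.52 * 0.543 = 0.28236 wt%
Contribution 2: 0.48 * 1.24 = 0.5952 wt%
S_blend = 0.28236 + 0.5952 = 0.87756

0.87756 wt%


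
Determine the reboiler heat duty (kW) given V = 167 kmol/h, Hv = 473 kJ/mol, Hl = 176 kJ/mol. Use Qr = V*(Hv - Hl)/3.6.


Qr = 167 * (473 - 176) / 3.6 = 167 * 297 / 3.6 = 13780

13780 kW


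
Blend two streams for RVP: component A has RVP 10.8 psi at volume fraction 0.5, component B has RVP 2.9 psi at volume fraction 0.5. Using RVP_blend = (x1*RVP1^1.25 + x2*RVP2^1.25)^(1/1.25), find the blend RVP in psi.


Chevron index: RVP_blend = (sum xi*RVPi^1.25)^(1/1.25)
RVP^1.25 terms: 0.5 * 10.8^1.25 + 0.5 * 2.9^1.25 = 11.6815
RVP_blend = 11.6815^(1/1.25) = 7.145

7.145 psi


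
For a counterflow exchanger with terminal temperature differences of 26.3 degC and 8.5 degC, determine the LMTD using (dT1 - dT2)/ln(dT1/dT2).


LMTD = (dT1 - dT2) / ln(dT1/dT2)
= (26.3 - 8.5) / ln(26.3 / 8.5) = 17.8 / 1.1295 = 15.76

15.76 degC


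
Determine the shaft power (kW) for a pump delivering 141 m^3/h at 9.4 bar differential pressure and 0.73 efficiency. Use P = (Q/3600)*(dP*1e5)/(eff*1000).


Q = 141 / 3600 = 0.0391667 m^3/s
P = 0.0391667 * (9.4 * 1e5) / 0.73 / 1000 = 50.43

50.43 kW


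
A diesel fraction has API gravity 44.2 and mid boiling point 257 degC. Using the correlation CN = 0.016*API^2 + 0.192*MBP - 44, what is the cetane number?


CN = 0.016 * 44.2^2 + 0.192 * 257 - 44
CN = 31.25824 + 49.344 - 44 = 36.60224

36.60224


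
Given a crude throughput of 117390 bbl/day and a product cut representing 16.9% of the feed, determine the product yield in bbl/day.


Crude throughput = 117390 bbl/day
Fraction yield = 16.9%
yield = throughput * fraction / 100
yield = 117390 * 16.9 / 100 = 19838.91

19838.91 bbl/day


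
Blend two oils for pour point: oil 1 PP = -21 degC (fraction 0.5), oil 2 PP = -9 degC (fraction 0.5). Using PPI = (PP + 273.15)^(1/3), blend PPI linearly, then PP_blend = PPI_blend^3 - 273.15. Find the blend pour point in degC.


PPI_1 = (-21 + 273.15)^(1/3) = 6.317613
PPI_2 = (-9 + 273.15)^(1/3) = 6.416283
PPI_blend = 0.5 * 6.317613 + 0.5 * 6.416283 = 6.366948
PP_blend = 6.366948^3 - 273.15 = 258.1035 - 273.15 = -15.05

-15.05 degC


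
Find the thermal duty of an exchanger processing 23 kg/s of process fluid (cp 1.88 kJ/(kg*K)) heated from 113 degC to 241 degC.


Q = m_dot * cp * delta_T
delta_T = 241 - 113 = 128 K
Q = 23 * 1.88 * 128
= 43.24 * 128
= 5534.72 kW

5534.72 kW


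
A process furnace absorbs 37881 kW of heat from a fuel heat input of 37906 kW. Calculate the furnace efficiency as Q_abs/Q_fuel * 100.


Furnace efficiency = Q_absorbed / Q_fuel * 100
= 37881 / 37906 * 100 = 99.93

99.93 %


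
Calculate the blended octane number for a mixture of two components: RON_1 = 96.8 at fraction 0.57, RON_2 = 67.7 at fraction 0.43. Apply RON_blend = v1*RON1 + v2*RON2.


Linear blending: RON_blend = sum(vi * RONi)
Contribution 1: 0.57 * 96.8 = 55.176
Contribution 2: 0.43 * 67.7 = 29.111
RON_blend = 55.176 + 29.111 = 84.287

84.287


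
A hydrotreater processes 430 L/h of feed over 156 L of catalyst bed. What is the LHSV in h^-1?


LHSV = volumetric feed rate / catalyst volume
= 430 L/h / 156 L
= 2.756 h^-1

2.756 h^-1


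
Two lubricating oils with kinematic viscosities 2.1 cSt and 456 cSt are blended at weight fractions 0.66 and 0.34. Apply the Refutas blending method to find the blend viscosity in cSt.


Refutas method: VBN_i = 14.534*ln(ln(visc_i + 0.8)) + 10.975, blended linearly by mass fraction; since VBN is linear in VBI_i = ln(ln(visc_i + 0.8)) and the fractions sum to 1, blend VBI directly: visc = exp(exp(VBI_blend)) - 0.8
VBI_1 = ln(ln(2.1 + 0.8)) = 0.0627032
VBI_2 = ln(ln(456 + 0.8)) = 1.81226
VBI_blend = 0.66 * 0.0627032 + 0.34 * 1.81226 = 0.657553
visc_blend = exp(exp(0.657553)) - 0.8 = 6.090

6.090 cSt


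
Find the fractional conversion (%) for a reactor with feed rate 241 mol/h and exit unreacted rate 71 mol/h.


X = (F_in - F_out) / F_in * 100
Moles reacted = 241 - 71 = 170
X = 170 / 241 * 100
= 0.7054 * 100
= 70.54 %

70.54 %


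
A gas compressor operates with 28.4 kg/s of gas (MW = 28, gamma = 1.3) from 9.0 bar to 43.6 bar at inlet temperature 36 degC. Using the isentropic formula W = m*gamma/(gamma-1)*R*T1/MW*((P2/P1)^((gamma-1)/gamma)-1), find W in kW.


Isentropic work: W = m*(gamma/(gamma-1))*(R*T1/MW)*((P2/P1)^((gamma-1)/gamma) - 1)
T1 = 36 + 273.15 = 309.15 K
Pressure ratio = 43.6 / 9.0 = 4.84444
Exponent = (1.3 - 1)/1.3 = 0.230769
(P2/P1)^exp - 1 = 4.84444^0.230769 - 1 = 0.439239
W = 28.4 * 1.3 / 0.3 * 8.314 * 309.15 / 28 * 0.439239 = 4962

4962 kW


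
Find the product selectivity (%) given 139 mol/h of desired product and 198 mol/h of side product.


Selectivity = desired / (desired + undesired) * 100
Total products = 139 + 198 = 337 mol/h
S = 139 / 337 * 100
= 0.4125 * 100
= 41.25 %

41.25 %


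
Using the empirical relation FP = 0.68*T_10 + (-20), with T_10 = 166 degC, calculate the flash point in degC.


FP = 0.68 * 166 + (-20) = 92.88

92.88 degC


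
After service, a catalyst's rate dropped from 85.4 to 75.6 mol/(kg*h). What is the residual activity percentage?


Activity (%) = (rate_used / rate_fresh) * 100
rate_used = 75.6, rate_fresh = 85.4
= (75.6 / 85.4) * 100
= 0.8852 * 100 = 88.52

88.52 %


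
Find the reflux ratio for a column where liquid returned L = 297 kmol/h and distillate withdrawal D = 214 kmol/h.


Reflux ratio definition: R = L / D (liquid returned / distillate withdrawn)
L = 297 kmol/h, D = 214 kmol/h
R = 297 / 214 = 1.388

1.388


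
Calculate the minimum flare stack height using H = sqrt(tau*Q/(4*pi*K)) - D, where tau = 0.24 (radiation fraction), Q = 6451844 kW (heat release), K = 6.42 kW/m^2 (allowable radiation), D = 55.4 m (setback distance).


tau*Q/(4*pi*K) = 0.24 * 6451844 / (4 * pi * 6.42) = 19193.3
sqrt(19193.3) = 138.54
H = 138.54 - 55.4 = 83.14

83.14 m


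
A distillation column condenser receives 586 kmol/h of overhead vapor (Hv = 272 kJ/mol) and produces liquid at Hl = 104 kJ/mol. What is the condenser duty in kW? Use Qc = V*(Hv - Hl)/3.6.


Qc = 586 * (272 - 104) / 3.6 = 586 * 168 / 3.6 = 27350

27350 kW


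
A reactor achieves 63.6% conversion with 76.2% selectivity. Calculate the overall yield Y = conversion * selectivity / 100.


Overall yield = conversion (%) * selectivity (%) / 100
Conversion = 63.6%, Selectivity = 76.2%
Y = 63.6 * 76.2 / 100
= 48.4632 %

48.4632 %


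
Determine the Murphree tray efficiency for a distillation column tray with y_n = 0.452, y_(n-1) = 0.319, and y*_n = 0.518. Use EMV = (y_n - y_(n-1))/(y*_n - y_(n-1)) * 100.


Murphree vapor efficiency: EMV = (y_n - y_(n-1)) / (y*_n - y_(n-1)) * 100
EMV = (0.452 - 0.319) / (0.518 - 0.319) * 100 = 0.133 / 0.199 * 100 = 66.83

66.83 %


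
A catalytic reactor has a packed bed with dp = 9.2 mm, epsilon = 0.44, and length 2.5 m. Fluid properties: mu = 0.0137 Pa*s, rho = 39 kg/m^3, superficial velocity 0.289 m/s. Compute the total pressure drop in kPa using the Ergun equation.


dp = 9.2 mm = 0.0092 m
Viscous term = 150*0.0137*0.289*(1-0.44)^2 / (0.0092^2*0.44^3) = 25831.6
Inertial term = 1.75*39*0.289^2*(1-0.44) / (0.0092*0.44^3) = 4073.24
dP/L = 25831.6 + 4073.24 = 29904.8 Pa/m
dP = 29904.8 * 2.5 / 1000 = 74.76 kPa

74.76 kPa


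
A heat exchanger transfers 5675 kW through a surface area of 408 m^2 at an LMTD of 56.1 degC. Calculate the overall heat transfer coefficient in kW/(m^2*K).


From Q = U*A*LMTD, U = Q / (A * LMTD)
U = 5675 / (408 * 56.1) = 5675 / 22888.8 = 0.2479

0.2479 kW/(m^2*K)


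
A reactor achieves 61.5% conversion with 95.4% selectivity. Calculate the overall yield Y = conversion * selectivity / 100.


Overall yield = conversion (%) * selectivity (%) / 100
Conversion = 61.5%, Selectivity = 95.4%
Y = 61.5 * 95.4 / 100
= 58.671 %

58.671 %


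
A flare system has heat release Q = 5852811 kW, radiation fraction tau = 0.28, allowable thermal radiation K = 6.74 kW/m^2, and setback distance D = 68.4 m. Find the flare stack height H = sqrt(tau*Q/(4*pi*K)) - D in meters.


tau*Q/(4*pi*K) = 0.28 * 5852811 / (4 * pi * 6.74) = 19348.7
sqrt(19348.7) = 139.1
H = 139.1 - 68.4 = 70.70

70.70 m


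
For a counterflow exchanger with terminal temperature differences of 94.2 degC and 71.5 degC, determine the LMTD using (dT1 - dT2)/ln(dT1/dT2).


LMTD = (dT1 - dT2) / ln(dT1/dT2)
= (94.2 - 71.5) / ln(94.2 / 71.5) = 22.7 / 0.275723 = 82.33

82.33 degC


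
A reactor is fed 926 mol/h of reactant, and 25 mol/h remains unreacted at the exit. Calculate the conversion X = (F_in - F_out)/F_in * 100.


X = (F_in - F_out) / F_in * 100
Moles reacted = 926 - 25 = 901
X = 901 / 926 * 100
= 0.9730 * 100
= 97.30 %

97.30 %
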